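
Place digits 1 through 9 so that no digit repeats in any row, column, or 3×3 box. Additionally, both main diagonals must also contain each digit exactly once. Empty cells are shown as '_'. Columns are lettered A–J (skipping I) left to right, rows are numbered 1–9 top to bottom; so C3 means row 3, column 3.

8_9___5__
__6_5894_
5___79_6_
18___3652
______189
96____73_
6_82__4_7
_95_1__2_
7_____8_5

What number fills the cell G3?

2

J1 = 1: row 1 has {5,8,9}; col 9 has {2,5,7,9}; box has {4,5,6,9}; anti-diagonal has {3,4,7,8,9} → only 1 remains.
J2 = 3: row 2 has {4,5,6,8,9}; col 9 has {1,2,5,7,9}; box has {1,4,5,6,9} → only 3 remains.
G3 = 2: row 3 has {5,6,7,9}; col 7 has {1,4,5,6,7,8,9}; box has {1,3,4,5,6,9}; anti-diagonal has {1,3,4,7,8,9} → only 2 remains.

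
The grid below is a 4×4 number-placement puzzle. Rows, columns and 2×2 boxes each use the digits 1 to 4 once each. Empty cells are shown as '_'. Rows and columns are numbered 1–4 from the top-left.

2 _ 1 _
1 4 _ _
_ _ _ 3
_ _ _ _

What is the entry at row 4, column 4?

1

row 1, column 2 = 3: row 1 has {1,2}; col 2 has {4}; box has {1,2,4} → only 3 remains.
row 1, column 4 = 4: row 1 has {1,2,3}; col 4 has {3}; box has {1} → only 4 remains.
row 2, column 4 = 2: row 2 has {1,4}; col 4 has {3,4}; box has {1,4} → only 2 remains.
row 3, column 1 = 4: row 3 has {3}; col 1 has {1,2}; box has {} → only 4 remains.
row 3, column 3 = 2: row 3 has {3,4}; col 3 has {1}; box has {3} → only 2 remains.
row 4, column 1 = 3: row 4 has {}; col 1 has {1,2,4}; box has {4} → only 3 remains.
row 4, column 3 = 4: row 4 has {3}; col 3 has {1,2}; box has {2,3} → only 4 remains.
row 4, column 4 = 1: row 4 has {3,4}; col 4 has {2,3,4}; box has {2,3,4} → only 1 remains.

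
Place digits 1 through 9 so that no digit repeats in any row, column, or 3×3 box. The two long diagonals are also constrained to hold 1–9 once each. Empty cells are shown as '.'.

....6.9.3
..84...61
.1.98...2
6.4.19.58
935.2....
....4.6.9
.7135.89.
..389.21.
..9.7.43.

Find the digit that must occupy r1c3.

2

r2c5 = 3: row 2 has {1,4,6,8}; col 5 has {1,2,4,5,6,7,8,9}; box has {4,6,8,9} → only 3 remains.
r4c2 = 2: row 4 has {1,4,5,6,8,9}; col 2 has {1,3,7}; box has {3,4,5,6,9} → only 2 remains.
r4c4 = 7: row 4 has {1,2,4,5,6,8,9}; col 4 has {3,4,8,9}; box has {1,2,4,9}; main diagonal has {1,2,8} → only 7 remains.
r4c7 = 3: row 4 has {1,2,4,5,6,7,8,9}; col 7 has {2,4,6,8,9}; box has {5,6,8,9} → only 3 remains.
r5c4 = 6: row 5 has {2,3,5,9}; col 4 has {3,4,7,8,9}; box has {1,2,4,7,9} → only 6 remains.
r5c6 = 8: row 5 has {2,3,5,6,9}; col 6 has {9}; box has {1,2,4,6,7,9} → only 8 remains.
r6c2 = 8: row 6 has {4,6,9}; col 2 has {1,2,3,7}; box has {2,3,4,5,6,9} → only 8 remains.
r6c3 = 7: row 6 has {4,6,8,9}; col 3 has {1,3,4,5,8,9}; box has {2,3,4,5,6,8,9} → only 7 remains.
r6c4 = 5: row 6 has {4,6,7,8,9}; col 4 has {3,4,6,7,8,9}; box has {1,2,4,6,7,8,9}; anti-diagonal has {1,2,3,6,9} → only 5 remains.
r6c6 = 3: row 6 has {4,5,6,7,8,9}; col 6 has {8,9}; box has {1,2,4,5,6,7,8,9}; main diagonal has {1,2,7,8} → only 3 remains.
r6c8 = 2: row 6 has {3,4,5,6,7,8,9}; col 8 has {1,3,5,6,9}; box has {3,5,6,8,9} → only 2 remains.
r7c9 = 6: row 7 has {1,3,5,7,8,9}; col 9 has {1,2,3,8,9}; box has {1,2,3,4,8,9} → only 6 remains.
r8c2 = 4: row 8 has {1,2,3,8,9}; col 2 has {1,2,3,7,8}; box has {1,3,7,9}; anti-diagonal has {1,2,3,5,6,9} → only 4 remains.
r8c6 = 6: row 8 has {1,2,3,4,8,9}; col 6 has {3,8,9}; box has {3,5,7,8,9} → only 6 remains.
r9c1 = 8: row 9 has {3,4,7,9}; col 1 has {6,9}; box has {1,3,4,7,9}; anti-diagonal has {1,2,3,4,5,6,9} → only 8 remains.
r9c9 = 5: row 9 has {3,4,7,8,9}; col 9 has {1,2,3,6,8,9}; box has {1,2,3,4,6,8,9}; main diagonal has {1,2,3,7,8} → only 5 remains.
r1c1 = 4: row 1 has {3,6,9}; col 1 has {6,8,9}; box has {1,8}; main diagonal has {1,2,3,5,7,8} → only 4 remains.
r1c2 = 5: row 1 has {3,4,6,9}; col 2 has {1,2,3,4,7,8}; box has {1,4,8} → only 5 remains.
r1c3 = 2: row 1 has {3,4,5,6,9}; col 3 has {1,3,4,5,7,8,9}; box has {1,4,5,8} → only 2 remains.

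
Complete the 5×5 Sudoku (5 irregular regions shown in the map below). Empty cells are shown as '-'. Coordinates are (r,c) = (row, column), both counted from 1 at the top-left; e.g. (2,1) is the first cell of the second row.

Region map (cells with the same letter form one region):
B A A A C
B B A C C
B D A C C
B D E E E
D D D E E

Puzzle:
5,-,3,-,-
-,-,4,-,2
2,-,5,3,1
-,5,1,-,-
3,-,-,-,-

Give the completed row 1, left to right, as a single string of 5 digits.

(1,5) = 4: row 1 has {3,5}; col 5 has {1,2}; region has {1,2,3} → only 4 remains.
(2,1) = 1: row 2 has {2,4}; col 1 has {2,3,5}; region has {2,5} → only 1 remains.
(2,2) = 3: row 2 has {1,2,4}; col 2 has {5}; region has {1,2,5} → only 3 remains.
(2,4) = 5: row 2 has {1,2,3,4}; col 4 has {3}; region has {1,2,3,4} → only 5 remains.
(3,2) = 4: row 3 has {1,2,3,5}; col 2 has {3,5}; region has {3,5} → only 4 remains.
(4,1) = 4: row 4 has {1,5}; col 1 has {1,2,3,5}; region has {1,2,3,5} → only 4 remains.
(4,4) = 2: row 4 has {1,4,5}; col 4 has {3,5}; region has {1} → only 2 remains.
(4,5) = 3: row 4 has {1,2,4,5}; col 5 has {1,2,4}; region has {1,2} → only 3 remains.
(5,3) = 2: row 5 has {3}; col 3 has {1,3,4,5}; region has {3,4,5} → only 2 remains.
(5,4) = 4: row 5 has {2,3}; col 4 has {2,3,5}; region has {1,2,3} → only 4 remains.
(5,5) = 5: row 5 has {2,3,4}; col 5 has {1,2,3,4}; region has {1,2,3,4} → only 5 remains.
(1,4) = 1: row 1 has {3,4,5}; col 4 has {2,3,4,5}; region has {3,4,5} → only 1 remains.
(5,2) = 1: row 5 has {2,3,4,5}; col 2 has {3,4,5}; region has {2,3,4,5} → only 1 remains.
(1,2) = 2: row 1 has {1,3,4,5}; col 2 has {1,3,4,5}; region has {1,3,4,5} → only 2 remains.

52314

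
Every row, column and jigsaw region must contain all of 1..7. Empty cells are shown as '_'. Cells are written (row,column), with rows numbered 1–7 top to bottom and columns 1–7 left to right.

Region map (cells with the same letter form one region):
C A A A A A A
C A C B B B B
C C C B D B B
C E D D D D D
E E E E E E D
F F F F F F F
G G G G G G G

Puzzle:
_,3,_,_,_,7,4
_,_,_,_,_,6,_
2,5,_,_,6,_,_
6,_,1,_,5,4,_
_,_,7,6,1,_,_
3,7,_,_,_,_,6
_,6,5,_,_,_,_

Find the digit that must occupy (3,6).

1

(1,1) = 1 (sole candidate).
(1,5) = 2 (sole candidate).
(2,2) = 1 (sole candidate).
(4,2) = 2 (sole candidate).
(5,2) = 4 (sole candidate).
(6,5) = 4 (sole candidate).
(1,3) = 6 (sole candidate).
(1,4) = 5 (sole candidate).
(5,1) = 5 (sole candidate).
(5,6) = 3 (sole candidate).
(5,7) = 2 (sole candidate).
(6,3) = 2 (sole candidate).
(6,4) = 1 (sole candidate).
(6,6) = 5 (sole candidate).
(3,6) = 1: row 3 has {2,5,6}; col 6 has {3,4,5,6,7}; region has {6} → only 1 remains.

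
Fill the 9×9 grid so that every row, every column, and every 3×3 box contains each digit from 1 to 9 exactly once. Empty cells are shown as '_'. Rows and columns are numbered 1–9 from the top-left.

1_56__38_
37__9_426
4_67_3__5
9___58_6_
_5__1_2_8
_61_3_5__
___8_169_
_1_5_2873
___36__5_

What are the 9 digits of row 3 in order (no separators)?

R1C6 = 4: row 1 has {1,3,5,6,8}; col 6 has {1,2,3,8}; box has {3,6,7,9} → only 4 remains.
R2C3 = 8: row 2 has {2,3,4,6,7,9}; col 3 has {1,5,6}; box has {1,3,4,5,6,7} → only 8 remains.
R2C4 = 1: row 2 has {2,3,4,6,7,8,9}; col 4 has {3,5,6,7,8}; box has {3,4,6,7,9} → only 1 remains.
R2C6 = 5: row 2 has {1,2,3,4,6,7,8,9}; col 6 has {1,2,3,4,8}; box has {1,3,4,6,7,9} → only 5 remains.
R3C8 = 1: row 3 has {3,4,5,6,7}; col 8 has {2,5,6,7,8,9}; box has {2,3,4,5,6,8} → only 1 remains.
R5C1 = 7: row 5 has {1,2,5,8}; col 1 has {1,3,4,9}; box has {1,5,6,9} → only 7 remains.
R6C8 = 4: row 6 has {1,3,5,6}; col 8 has {1,2,5,6,7,8,9}; box has {2,5,6,8} → only 4 remains.
R8C1 = 6: row 8 has {1,2,3,5,7,8}; col 1 has {1,3,4,7,9}; box has {1} → only 6 remains.
R8C5 = 4: row 8 has {1,2,3,5,6,7,8}; col 5 has {1,3,5,6,9}; box has {1,2,3,5,6,8} → only 4 remains.
R9C7 = 1: row 9 has {3,5,6}; col 7 has {2,3,4,5,6,8}; box has {3,5,6,7,8,9} → only 1 remains.
R1C5 = 2: row 1 has {1,3,4,5,6,8}; col 5 has {1,3,4,5,6,9}; box has {1,3,4,5,6,7,9} → only 2 remains.
R3C5 = 8: row 3 has {1,3,4,5,6,7}; col 5 has {1,2,3,4,5,6,9}; box has {1,2,3,4,5,6,7,9} → only 8 remains.
R3C7 = 9: row 3 has {1,3,4,5,6,7,8}; col 7 has {1,2,3,4,5,6,8}; box has {1,2,3,4,5,6,8} → only 9 remains.
R4C7 = 7: row 4 has {5,6,8,9}; col 7 has {1,2,3,4,5,6,8,9}; box has {2,4,5,6,8} → only 7 remains.
R4C9 = 1: row 4 has {5,6,7,8,9}; col 9 has {3,5,6,8}; box has {2,4,5,6,7,8} → only 1 remains.
R5C8 = 3: row 5 has {1,2,5,7,8}; col 8 has {1,2,4,5,6,7,8,9}; box has {1,2,4,5,6,7,8} → only 3 remains.
R6C9 = 9: row 6 has {1,3,4,5,6}; col 9 has {1,3,5,6,8}; box has {1,2,3,4,5,6,7,8} → only 9 remains.
R7C5 = 7: row 7 has {1,6,8,9}; col 5 has {1,2,3,4,5,6,8,9}; box has {1,2,3,4,5,6,8} → only 7 remains.
R8C3 = 9: row 8 has {1,2,3,4,5,6,7,8}; col 3 has {1,5,6,8}; box has {1,6} → only 9 remains.
R9C6 = 9: row 9 has {1,3,5,6}; col 6 has {1,2,3,4,5,8}; box has {1,2,3,4,5,6,7,8} → only 9 remains.
R1C2 = 9: row 1 has {1,2,3,4,5,6,8}; col 2 has {1,5,6,7}; box has {1,3,4,5,6,7,8} → only 9 remains.
R1C9 = 7: row 1 has {1,2,3,4,5,6,8,9}; col 9 has {1,3,5,6,8,9}; box has {1,2,3,4,5,6,8,9} → only 7 remains.
R3C2 = 2: row 3 has {1,3,4,5,6,7,8,9}; col 2 has {1,5,6,7,9}; box has {1,3,4,5,6,7,8,9} → only 2 remains.

426783915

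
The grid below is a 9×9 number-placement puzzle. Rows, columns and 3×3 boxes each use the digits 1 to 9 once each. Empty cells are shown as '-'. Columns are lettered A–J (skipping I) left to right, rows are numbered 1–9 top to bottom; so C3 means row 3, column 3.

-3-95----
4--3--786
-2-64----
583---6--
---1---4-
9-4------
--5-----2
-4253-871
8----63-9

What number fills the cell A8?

6

J1 = 4: row 1 has {3,5,9}; col 9 has {1,2,6,9}; box has {6,7,8} → only 4 remains.
J4 = 7: row 4 has {3,5,6,8}; col 9 has {1,2,4,6,9}; box has {4,6} → only 7 remains.
G7 = 4: row 7 has {2,5}; col 7 has {3,6,7,8}; box has {1,2,3,7,8,9} → only 4 remains.
H7 = 6: row 7 has {2,4,5}; col 8 has {4,7,8}; box has {1,2,3,4,7,8,9} → only 6 remains.
A8 = 6: row 8 has {1,2,3,4,5,7,8}; col 1 has {4,5,8,9}; box has {2,4,5,8} → only 6 remains.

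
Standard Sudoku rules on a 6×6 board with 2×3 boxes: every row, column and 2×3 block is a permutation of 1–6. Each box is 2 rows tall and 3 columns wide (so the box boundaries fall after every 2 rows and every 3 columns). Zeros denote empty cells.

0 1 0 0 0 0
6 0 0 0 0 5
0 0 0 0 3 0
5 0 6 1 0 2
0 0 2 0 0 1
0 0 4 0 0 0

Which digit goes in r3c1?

r2c3 = 3: row 2 has {5,6}; col 3 has {2,4,6}; box has {1,6} → only 3 remains.
r3c3 = 1: row 3 has {3}; col 3 has {2,3,4,6}; box has {5,6} → only 1 remains.
r4c5 = 4: row 4 has {1,2,5,6}; col 5 has {3}; box has {1,2,3} → only 4 remains.
r5c1 = 3: row 5 has {1,2}; col 1 has {5,6}; box has {2,4} → only 3 remains.
r6c1 = 1: row 6 has {4}; col 1 has {3,5,6}; box has {2,3,4} → only 1 remains.
r1c3 = 5: row 1 has {1}; col 3 has {1,2,3,4,6}; box has {1,3,6} → only 5 remains.
r3c6 = 6: row 3 has {1,3}; col 6 has {1,2,5}; box has {1,2,3,4} → only 6 remains.
r4c2 = 3: row 4 has {1,2,4,5,6}; col 2 has {1}; box has {1,5,6} → only 3 remains.
r6c6 = 3: row 6 has {1,4}; col 6 has {1,2,5,6}; box has {1} → only 3 remains.
r1c6 = 4: row 1 has {1,5}; col 6 has {1,2,3,5,6}; box has {5} → only 4 remains.
r2c4 = 2: row 2 has {3,5,6}; col 4 has {1}; box has {4,5} → only 2 remains.
r2c5 = 1: row 2 has {2,3,5,6}; col 5 has {3,4}; box has {2,4,5} → only 1 remains.
r3c4 = 5: row 3 has {1,3,6}; col 4 has {1,2}; box has {1,2,3,4,6} → only 5 remains.
r6c4 = 6: row 6 has {1,3,4}; col 4 has {1,2,5}; box has {1,3} → only 6 remains.
r1c1 = 2: row 1 has {1,4,5}; col 1 has {1,3,5,6}; box has {1,3,5,6} → only 2 remains.
r1c4 = 3: row 1 has {1,2,4,5}; col 4 has {1,2,5,6}; box has {1,2,4,5} → only 3 remains.
r1c5 = 6: row 1 has {1,2,3,4,5}; col 5 has {1,3,4}; box has {1,2,3,4,5} → only 6 remains.
r2c2 = 4: row 2 has {1,2,3,5,6}; col 2 has {1,3}; box has {1,2,3,5,6} → only 4 remains.
r3c1 = 4: row 3 has {1,3,5,6}; col 1 has {1,2,3,5,6}; box has {1,3,5,6} → only 4 remains.

4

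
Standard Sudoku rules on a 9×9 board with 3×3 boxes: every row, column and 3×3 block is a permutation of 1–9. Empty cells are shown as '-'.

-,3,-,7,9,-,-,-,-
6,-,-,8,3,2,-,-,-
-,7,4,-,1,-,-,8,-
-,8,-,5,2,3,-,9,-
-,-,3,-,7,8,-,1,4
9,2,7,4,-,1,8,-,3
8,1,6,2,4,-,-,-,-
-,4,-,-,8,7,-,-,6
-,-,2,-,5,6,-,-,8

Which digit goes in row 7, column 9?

row 3, column 4 = 6 (sole candidate).
row 3, column 6 = 5 (sole candidate).
row 4, column 3 = 1 (sole candidate).
row 4, column 9 = 7 (sole candidate).
row 5, column 1 = 5 (sole candidate).
row 5, column 2 = 6 (sole candidate).
row 5, column 4 = 9 (sole candidate).
row 5, column 7 = 2 (sole candidate).
row 6, column 5 = 6 (sole candidate).
row 6, column 8 = 5 (sole candidate).
row 7, column 6 = 9 (sole candidate).
row 7, column 9 = 5: row 7 has {1,2,4,6,8,9}; col 9 has {3,4,6,7,8}; box has {6,8} → only 5 remains.

5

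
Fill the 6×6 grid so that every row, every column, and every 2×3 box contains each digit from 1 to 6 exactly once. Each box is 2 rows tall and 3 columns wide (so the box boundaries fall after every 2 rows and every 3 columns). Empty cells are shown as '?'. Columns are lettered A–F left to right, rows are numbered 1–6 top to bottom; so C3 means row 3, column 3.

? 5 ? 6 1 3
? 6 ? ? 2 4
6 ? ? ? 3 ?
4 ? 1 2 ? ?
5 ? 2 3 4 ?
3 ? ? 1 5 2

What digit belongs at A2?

1

A1 = 2 (sole candidate).
C1 = 4 (sole candidate).
A2 = 1: row 2 has {2,4,6}; col 1 has {2,3,4,5,6}; box has {2,4,5,6} → only 1 remains.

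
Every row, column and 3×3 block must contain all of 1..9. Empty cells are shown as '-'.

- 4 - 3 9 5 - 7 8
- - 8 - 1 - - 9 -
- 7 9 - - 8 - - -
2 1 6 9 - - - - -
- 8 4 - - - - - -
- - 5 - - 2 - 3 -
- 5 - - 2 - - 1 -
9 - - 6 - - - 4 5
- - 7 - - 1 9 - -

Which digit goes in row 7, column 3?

row 6, column 1 = 7: row 6 has {2,3,5}; col 1 has {2,9}; box has {1,2,4,5,6,8} → only 7 remains.
row 6, column 2 = 9: row 6 has {2,3,5,7}; col 2 has {1,4,5,7,8}; box has {1,2,4,5,6,7,8} → only 9 remains.
row 7, column 3 = 3: row 7 has {1,2,5}; col 3 has {4,5,6,7,8,9}; box has {5,7,9} → only 3 remains.

3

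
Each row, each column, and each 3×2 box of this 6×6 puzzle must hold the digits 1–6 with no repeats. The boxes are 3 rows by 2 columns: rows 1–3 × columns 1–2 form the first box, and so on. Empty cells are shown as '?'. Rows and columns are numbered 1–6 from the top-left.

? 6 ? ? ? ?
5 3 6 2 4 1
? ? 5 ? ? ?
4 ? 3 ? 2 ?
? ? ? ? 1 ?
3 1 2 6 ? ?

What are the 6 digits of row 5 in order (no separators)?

R4C2 = 5 (sole candidate).
R4C4 = 1 (sole candidate).
R4C6 = 6 (sole candidate).
R5C2 = 2: row 5 has {1}; col 2 has {1,3,5,6}; box has {1,3,4,5} → only 2 remains.
R5C3 = 4: row 5 has {1,2}; col 3 has {2,3,5,6}; box has {1,2,3,6} → only 4 remains.
R5C4 = 5: row 5 has {1,2,4}; col 4 has {1,2,6}; box has {1,2,3,4,6} → only 5 remains.
R5C6 = 3: row 5 has {1,2,4,5}; col 6 has {1,6}; box has {1,2,6} → only 3 remains.
R6C5 = 5 (sole candidate).
R6C6 = 4 (sole candidate).
R1C3 = 1 (sole candidate).
R1C5 = 3 (sole candidate).
R3C2 = 4 (sole candidate).
R3C4 = 3 (sole candidate).
R3C5 = 6 (sole candidate).
R3C6 = 2 (sole candidate).
R5C1 = 6: row 5 has {1,2,3,4,5}; col 1 has {3,4,5}; box has {1,2,3,4,5} → only 6 remains.

624513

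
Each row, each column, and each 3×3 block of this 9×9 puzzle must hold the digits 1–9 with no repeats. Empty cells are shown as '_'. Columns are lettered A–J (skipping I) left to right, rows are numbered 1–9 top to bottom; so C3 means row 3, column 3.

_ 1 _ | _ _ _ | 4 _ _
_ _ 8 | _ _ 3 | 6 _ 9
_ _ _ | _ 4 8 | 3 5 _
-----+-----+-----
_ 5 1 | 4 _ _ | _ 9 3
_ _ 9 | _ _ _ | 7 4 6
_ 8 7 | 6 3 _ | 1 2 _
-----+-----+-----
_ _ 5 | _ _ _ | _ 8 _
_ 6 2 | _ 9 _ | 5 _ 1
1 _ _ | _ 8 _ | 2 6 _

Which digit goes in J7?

H1 = 7 (sole candidate).
H2 = 1 (sole candidate).
C3 = 6 (sole candidate).
J3 = 2 (sole candidate).
G4 = 8 (sole candidate).
A6 = 4 (sole candidate).
J6 = 5 (sole candidate).
G7 = 9 (sole candidate).
H8 = 3 (sole candidate).
C1 = 3 (sole candidate).
J1 = 8 (sole candidate).
F6 = 9 (sole candidate).
D8 = 7 (sole candidate).
F8 = 4 (sole candidate).
C9 = 4 (sole candidate).
F9 = 5 (sole candidate).
J9 = 7 (sole candidate).
J7 = 4: row 7 has {5,8,9}; col 9 has {1,2,3,5,6,7,8,9}; box has {1,2,3,5,6,7,8,9} → only 4 remains.

4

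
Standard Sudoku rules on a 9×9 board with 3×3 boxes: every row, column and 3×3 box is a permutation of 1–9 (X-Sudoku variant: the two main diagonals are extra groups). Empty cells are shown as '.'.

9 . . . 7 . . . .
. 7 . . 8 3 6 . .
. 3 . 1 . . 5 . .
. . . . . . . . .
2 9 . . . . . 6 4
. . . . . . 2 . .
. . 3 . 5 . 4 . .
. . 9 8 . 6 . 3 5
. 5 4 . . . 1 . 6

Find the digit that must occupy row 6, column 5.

9

row 5, column 5 = 1: row 5 has {2,4,6,9}; col 5 has {5,7,8}; box has {}; main diagonal has {3,4,6,7,9}; anti-diagonal has {3,5} → only 1 remains.
row 8, column 2 = 2: row 8 has {3,5,6,8,9}; col 2 has {3,5,7,9}; box has {3,4,5,9}; anti-diagonal has {1,3,5} → only 2 remains.
row 8, column 5 = 4: row 8 has {2,3,5,6,8,9}; col 5 has {1,5,7,8}; box has {5,6,8} → only 4 remains.
row 8, column 7 = 7: row 8 has {2,3,4,5,6,8,9}; col 7 has {1,2,4,5,6}; box has {1,3,4,5,6} → only 7 remains.
row 1, column 9 = 8: row 1 has {7,9}; col 9 has {4,5,6}; box has {5,6}; anti-diagonal has {1,2,3,5} → only 8 remains.
row 8, column 1 = 1: row 8 has {2,3,4,5,6,7,8,9}; col 1 has {2,9}; box has {2,3,4,5,9} → only 1 remains.
row 9, column 1 = 7: row 9 has {1,4,5,6}; col 1 has {1,2,9}; box has {1,2,3,4,5,9}; anti-diagonal has {1,2,3,5,8} → only 7 remains.
row 1, column 7 = 3: row 1 has {7,8,9}; col 7 has {1,2,4,5,6,7}; box has {5,6,8} → only 3 remains.
row 5, column 7 = 8: row 5 has {1,2,4,6,9}; col 7 has {1,2,3,4,5,6,7}; box has {2,4,6} → only 8 remains.
row 4, column 7 = 9: row 4 has {}; col 7 has {1,2,3,4,5,6,7,8}; box has {2,4,6,8} → only 9 remains.
row 4, column 6 = 4: row 4 has {9}; col 6 has {3,6}; box has {1}; anti-diagonal has {1,2,3,5,7,8} → only 4 remains.
row 2, column 8 = 9: row 2 has {3,6,7,8}; col 8 has {3,6}; box has {3,5,6,8}; anti-diagonal has {1,2,3,4,5,7,8} → only 9 remains.
row 6, column 4 = 6: row 6 has {2}; col 4 has {1,8}; box has {1,4}; anti-diagonal has {1,2,3,4,5,7,8,9} → only 6 remains.
row 5, column 4 = 3: in row 5, 3 can only go here (every other open cell in that row sees a 3).
row 4, column 5 = 2: row 4 has {4,9}; col 5 has {1,4,5,7,8}; box has {1,3,4,6} → only 2 remains.
row 6, column 5 = 9: row 6 has {2,6}; col 5 has {1,2,4,5,7,8}; box has {1,2,3,4,6} → only 9 remains.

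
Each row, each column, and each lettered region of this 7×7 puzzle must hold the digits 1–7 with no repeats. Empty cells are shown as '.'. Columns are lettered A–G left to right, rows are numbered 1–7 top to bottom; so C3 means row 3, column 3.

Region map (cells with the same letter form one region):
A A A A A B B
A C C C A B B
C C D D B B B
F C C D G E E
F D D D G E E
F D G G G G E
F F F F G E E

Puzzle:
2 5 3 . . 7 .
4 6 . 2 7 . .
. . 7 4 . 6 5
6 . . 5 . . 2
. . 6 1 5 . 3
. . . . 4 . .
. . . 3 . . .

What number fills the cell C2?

D1 = 6 (sole candidate).
E1 = 1 (sole candidate).
G1 = 4 (sole candidate).
G2 = 1 (sole candidate).
E4 = 3 (sole candidate).
A5 = 7 (sole candidate).
B5 = 2 (sole candidate).
F5 = 4 (sole candidate).
B6 = 3 (sole candidate).
D6 = 7 (sole candidate).
G6 = 6 (sole candidate).
G7 = 7 (sole candidate).
C2 = 5: row 2 has {1,2,4,6,7}; col 3 has {3,6,7}; region has {2,6} → only 5 remains.

5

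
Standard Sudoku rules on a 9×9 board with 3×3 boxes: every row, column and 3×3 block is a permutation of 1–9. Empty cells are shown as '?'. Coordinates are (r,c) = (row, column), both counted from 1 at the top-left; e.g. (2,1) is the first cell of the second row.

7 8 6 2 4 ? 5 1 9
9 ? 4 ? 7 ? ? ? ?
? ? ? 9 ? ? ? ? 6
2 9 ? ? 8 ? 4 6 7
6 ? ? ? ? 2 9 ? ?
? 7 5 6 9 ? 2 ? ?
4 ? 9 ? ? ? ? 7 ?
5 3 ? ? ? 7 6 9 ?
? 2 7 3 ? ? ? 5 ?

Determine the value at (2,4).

1

(1,6) = 3: row 1 has {1,2,4,5,6,7,8,9}; col 6 has {2,7}; box has {2,4,7,9} → only 3 remains.
(2,6) = 6: in row 2, 6 can only go here (every other open cell in that row sees a 6).
(3,8) = 4: in row 3, 4 can only go here (every other open cell in that row sees a 4).
(3,7) = 7: in row 3, 7 can only go here (every other open cell in that row sees a 7).
(3,3) = 2: in row 3, 2 can only go here (every other open cell in that row sees a 2).
(3,6) = 8: in row 3, 8 can only go here (every other open cell in that row sees an 8).
(3,1) = 3: in row 3, 3 can only go here (every other open cell in that row sees a 3).
(4,3) = 3: in row 4, 3 can only go here (every other open cell in that row sees a 3).
(5,4) = 7: in row 5, 7 can only go here (every other open cell in that row sees a 7).
(5,2) = 4: in row 5, 4 can only go here (every other open cell in that row sees a 4).
(6,6) = 4: in row 6, 4 can only go here (every other open cell in that row sees a 4).
(9,9) = 4: in row 9, 4 can only go here (every other open cell in that row sees a 4).
(9,5) = 6: in row 9, 6 can only go here (every other open cell in that row sees a 6).
(9,6) = 9: in row 9, 9 can only go here (every other open cell in that row sees a 9).
(7,2) = 6: in row 7, 6 can only go here (every other open cell in that row sees a 6).
(8,4) = 4: in row 8, 4 can only go here (every other open cell in that row sees a 4).
(7,4) = 8: in column 4, 8 can only go here (every other open cell in that column sees an 8).
(5,5) = 3: in column 5, 3 can only go here (every other open cell in that column sees a 3).
(5,8) = 8: row 5 has {2,3,4,6,7,9}; col 8 has {1,4,5,6,7,9}; box has {2,4,6,7,9} → only 8 remains.
(6,8) = 3: row 6 has {2,4,5,6,7,9}; col 8 has {1,4,5,6,7,8,9}; box has {2,4,6,7,8,9} → only 3 remains.
(6,9) = 1: row 6 has {2,3,4,5,6,7,9}; col 9 has {4,6,7,9}; box has {2,3,4,6,7,8,9} → only 1 remains.
(2,8) = 2: row 2 has {4,6,7,9}; col 8 has {1,3,4,5,6,7,8,9}; box has {1,4,5,6,7,9} → only 2 remains.
(5,3) = 1: row 5 has {2,3,4,6,7,8,9}; col 3 has {2,3,4,5,6,7,9}; box has {2,3,4,5,6,7,9} → only 1 remains.
(5,9) = 5: row 5 has {1,2,3,4,6,7,8,9}; col 9 has {1,4,6,7,9}; box has {1,2,3,4,6,7,8,9} → only 5 remains.
(6,1) = 8: row 6 has {1,2,3,4,5,6,7,9}; col 1 has {2,3,4,5,6,7,9}; box has {1,2,3,4,5,6,7,9} → only 8 remains.
(8,3) = 8: row 8 has {3,4,5,6,7,9}; col 3 has {1,2,3,4,5,6,7,9}; box has {2,3,4,5,6,7,9} → only 8 remains.
(8,9) = 2: row 8 has {3,4,5,6,7,8,9}; col 9 has {1,4,5,6,7,9}; box has {4,5,6,7,9} → only 2 remains.
(9,1) = 1: row 9 has {2,3,4,5,6,7,9}; col 1 has {2,3,4,5,6,7,8,9}; box has {2,3,4,5,6,7,8,9} → only 1 remains.
(9,7) = 8: row 9 has {1,2,3,4,5,6,7,9}; col 7 has {2,4,5,6,7,9}; box has {2,4,5,6,7,9} → only 8 remains.
(2,7) = 3: row 2 has {2,4,6,7,9}; col 7 has {2,4,5,6,7,8,9}; box has {1,2,4,5,6,7,9} → only 3 remains.
(2,9) = 8: row 2 has {2,3,4,6,7,9}; col 9 has {1,2,4,5,6,7,9}; box has {1,2,3,4,5,6,7,9} → only 8 remains.
(7,7) = 1: row 7 has {4,6,7,8,9}; col 7 has {2,3,4,5,6,7,8,9}; box has {2,4,5,6,7,8,9} → only 1 remains.
(7,9) = 3: row 7 has {1,4,6,7,8,9}; col 9 has {1,2,4,5,6,7,8,9}; box has {1,2,4,5,6,7,8,9} → only 3 remains.
(8,5) = 1: row 8 has {2,3,4,5,6,7,8,9}; col 5 has {3,4,6,7,8,9}; box has {3,4,6,7,8,9} → only 1 remains.
(3,5) = 5: row 3 has {2,3,4,6,7,8,9}; col 5 has {1,3,4,6,7,8,9}; box has {2,3,4,6,7,8,9} → only 5 remains.
(7,5) = 2: row 7 has {1,3,4,6,7,8,9}; col 5 has {1,3,4,5,6,7,8,9}; box has {1,3,4,6,7,8,9} → only 2 remains.
(7,6) = 5: row 7 has {1,2,3,4,6,7,8,9}; col 6 has {2,3,4,6,7,8,9}; box has {1,2,3,4,6,7,8,9} → only 5 remains.
(2,4) = 1: row 2 has {2,3,4,6,7,8,9}; col 4 has {2,3,4,6,7,8,9}; box has {2,3,4,5,6,7,8,9} → only 1 remains.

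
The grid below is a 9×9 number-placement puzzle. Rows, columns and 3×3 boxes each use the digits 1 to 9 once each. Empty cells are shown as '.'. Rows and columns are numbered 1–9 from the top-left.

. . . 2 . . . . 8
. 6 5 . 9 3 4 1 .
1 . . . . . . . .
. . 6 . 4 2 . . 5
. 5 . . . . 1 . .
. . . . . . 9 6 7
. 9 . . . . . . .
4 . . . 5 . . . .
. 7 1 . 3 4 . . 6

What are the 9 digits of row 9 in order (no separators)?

row 2, column 9 = 2 (sole candidate).
row 7, column 1 = 6 (hidden single in column 1).
row 9, column 1 = 5: in column 1, 5 can only go here (every other open cell in that column sees a 5).
row 3, column 4 = 4 (hidden single in column 4).
row 6, column 4 = 5 (hidden single in column 4).
row 7, column 5 = 2 (hidden single in column 5).
row 5, column 8 = 2 (hidden single in box 6).
row 9, column 7 = 2: in row 9, 2 can only go here (every other open cell in that row sees a 2).
row 6, column 1 = 2 (hidden single in column 1).
row 7, column 8 = 4 (hidden single in column 8).
row 7, column 7 = 5 (hidden single in row 7).
row 5, column 9 = 4 (hidden single in column 9).
Singles propagation stalls before every target cell is settled. Branch on row 1, column 2 (candidates {3,4}).
  Try row 1, column 2 = 3: this forces row 1, column 3=4, row 6, column 3=3; then column 1 has no cell left for 3 — contradiction.
So row 1, column 2 = 4.
row 6, column 3 = 4 (hidden single in row 6).
row 6, column 2 = 3 (hidden single in row 6).
row 5, column 4 = 3 (hidden single in row 5).
row 1, column 1 = 3 (hidden single in column 1).
row 4, column 2 = 1 (hidden single in column 2).
row 8, column 4 = 6 (hidden single in column 4).
row 7, column 4 = 1 (hidden single in column 4).
row 7, column 9 = 3 (sole candidate).
row 3, column 9 = 9 (sole candidate).
row 7, column 3 = 8 (sole candidate).
row 7, column 6 = 7 (sole candidate).
row 8, column 2 = 2 (sole candidate).
row 8, column 3 = 3 (sole candidate).
row 8, column 9 = 1 (sole candidate).
row 3, column 2 = 8 (sole candidate).
row 2, column 1 = 7 (sole candidate).
row 2, column 4 = 8 (sole candidate).
row 3, column 3 = 2 (sole candidate).
row 9, column 4 = 9: row 9 has {1,2,3,4,5,6,7}; col 4 has {1,2,3,4,5,6,8}; box has {1,2,3,4,5,6,7} → only 9 remains.
row 9, column 8 = 8: row 9 has {1,2,3,4,5,6,7,9}; col 8 has {1,2,4,6}; box has {1,2,3,4,5,6} → only 8 remains.

571934286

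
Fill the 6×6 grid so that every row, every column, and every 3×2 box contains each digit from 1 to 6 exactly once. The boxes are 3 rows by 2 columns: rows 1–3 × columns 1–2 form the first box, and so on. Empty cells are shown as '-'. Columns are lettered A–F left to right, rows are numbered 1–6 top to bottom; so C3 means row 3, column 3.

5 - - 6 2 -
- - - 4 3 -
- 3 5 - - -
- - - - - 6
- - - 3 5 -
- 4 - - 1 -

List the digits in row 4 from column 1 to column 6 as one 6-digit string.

B1 = 1 (sole candidate).
C1 = 3 (sole candidate).
F1 = 4 (sole candidate).
E3 = 6 (sole candidate).
F3 = 1 (sole candidate).
E4 = 4: row 4 has {6}; col 5 has {1,2,3,5,6}; box has {1,5,6} → only 4 remains.
F5 = 2 (sole candidate).
F6 = 3 (sole candidate).
F2 = 5 (sole candidate).
D3 = 2 (sole candidate).
B5 = 6 (sole candidate).
A6 = 2 (sole candidate).
C6 = 6 (sole candidate).
D6 = 5 (sole candidate).
A2 = 6 (sole candidate).
B2 = 2 (sole candidate).
C2 = 1 (sole candidate).
A3 = 4 (sole candidate).
B4 = 5: row 4 has {4,6}; col 2 has {1,2,3,4,6}; box has {2,4,6} → only 5 remains.
C4 = 2: row 4 has {4,5,6}; col 3 has {1,3,5,6}; box has {3,5,6} → only 2 remains.
D4 = 1: row 4 has {2,4,5,6}; col 4 has {2,3,4,5,6}; box has {2,3,5,6} → only 1 remains.
A5 = 1 (sole candidate).
C5 = 4 (sole candidate).
A4 = 3: row 4 has {1,2,4,5,6}; col 1 has {1,2,4,5,6}; box has {1,2,4,5,6} → only 3 remains.

352146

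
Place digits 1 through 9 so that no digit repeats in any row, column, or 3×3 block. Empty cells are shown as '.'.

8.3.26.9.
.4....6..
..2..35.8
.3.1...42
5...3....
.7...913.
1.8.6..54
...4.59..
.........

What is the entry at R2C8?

2

R1C7 = 4 (hidden single in row 1).
R2C8 = 2: in row 2, 2 can only go here (every other open cell in that row sees a 2).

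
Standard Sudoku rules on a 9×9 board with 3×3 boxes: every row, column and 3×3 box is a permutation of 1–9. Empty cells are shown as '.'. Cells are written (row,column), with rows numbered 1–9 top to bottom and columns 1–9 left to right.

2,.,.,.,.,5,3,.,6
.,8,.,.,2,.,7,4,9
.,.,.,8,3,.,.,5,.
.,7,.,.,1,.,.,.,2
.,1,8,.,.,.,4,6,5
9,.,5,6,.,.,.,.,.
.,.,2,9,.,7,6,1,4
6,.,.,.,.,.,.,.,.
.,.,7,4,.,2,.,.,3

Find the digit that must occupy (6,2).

2

(1,8) = 8 (sole candidate).
(2,4) = 1 (sole candidate).
(2,6) = 6 (sole candidate).
(3,9) = 1 (sole candidate).
(5,1) = 3 (sole candidate).
(5,6) = 9 (sole candidate).
(9,8) = 9 (sole candidate).
(1,4) = 7 (sole candidate).
(2,1) = 5 (sole candidate).
(2,3) = 3 (sole candidate).
(3,6) = 4 (sole candidate).
(3,7) = 2 (sole candidate).
(4,1) = 4 (sole candidate).
(4,3) = 6 (sole candidate).
(4,8) = 3 (sole candidate).
(5,4) = 2 (sole candidate).
(5,5) = 7 (sole candidate).
(6,2) = 2: row 6 has {5,6,9}; col 2 has {1,7,8}; box has {1,3,4,5,6,7,8,9} → only 2 remains.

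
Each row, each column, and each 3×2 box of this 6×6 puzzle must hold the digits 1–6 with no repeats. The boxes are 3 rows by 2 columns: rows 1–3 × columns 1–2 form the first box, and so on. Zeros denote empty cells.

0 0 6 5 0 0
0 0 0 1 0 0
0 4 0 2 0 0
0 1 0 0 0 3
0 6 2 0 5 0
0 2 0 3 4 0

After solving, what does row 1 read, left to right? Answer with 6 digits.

row 1, column 2 = 3: row 1 has {5,6}; col 2 has {1,2,4,6}; box has {4} → only 3 remains.
row 2, column 2 = 5 (sole candidate).
row 3, column 3 = 3 (sole candidate).
row 5, column 4 = 4 (sole candidate).
row 5, column 6 = 1 (sole candidate).
row 6, column 1 = 5 (sole candidate).
row 6, column 3 = 1 (sole candidate).
row 6, column 6 = 6 (sole candidate).
row 2, column 3 = 4 (sole candidate).
row 2, column 6 = 2 (sole candidate).
row 3, column 6 = 5 (sole candidate).
row 4, column 1 = 4 (sole candidate).
row 4, column 3 = 5 (sole candidate).
row 4, column 4 = 6 (sole candidate).
row 4, column 5 = 2 (sole candidate).
row 5, column 1 = 3 (sole candidate).
row 1, column 5 = 1: row 1 has {3,5,6}; col 5 has {2,4,5}; box has {2,5} → only 1 remains.
row 1, column 6 = 4: row 1 has {1,3,5,6}; col 6 has {1,2,3,5,6}; box has {1,2,5} → only 4 remains.
row 2, column 1 = 6 (sole candidate).
row 2, column 5 = 3 (sole candidate).
row 3, column 1 = 1 (sole candidate).
row 3, column 5 = 6 (sole candidate).
row 1, column 1 = 2: row 1 has {1,3,4,5,6}; col 1 has {1,3,4,5,6}; box has {1,3,4,5,6} → only 2 remains.

236514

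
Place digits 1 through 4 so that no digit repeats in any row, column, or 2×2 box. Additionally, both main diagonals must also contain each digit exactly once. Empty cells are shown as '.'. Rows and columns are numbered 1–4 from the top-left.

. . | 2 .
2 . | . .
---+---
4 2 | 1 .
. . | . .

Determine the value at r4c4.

r1c1 = 3: row 1 has {2}; col 1 has {2,4}; box has {2}; main diagonal has {1} → only 3 remains.
r2c2 = 4: row 2 has {2}; col 2 has {2}; box has {2,3}; main diagonal has {1,3} → only 4 remains.
r2c3 = 3: row 2 has {2,4}; col 3 has {1,2}; box has {2}; anti-diagonal has {2} → only 3 remains.
r2c4 = 1: row 2 has {2,3,4}; col 4 has {}; box has {2,3} → only 1 remains.
r3c4 = 3: row 3 has {1,2,4}; col 4 has {1}; box has {1} → only 3 remains.
r4c1 = 1: row 4 has {}; col 1 has {2,3,4}; box has {2,4}; anti-diagonal has {2,3} → only 1 remains.
r4c2 = 3: row 4 has {1}; col 2 has {2,4}; box has {1,2,4} → only 3 remains.
r4c3 = 4: row 4 has {1,3}; col 3 has {1,2,3}; box has {1,3} → only 4 remains.
r4c4 = 2: row 4 has {1,3,4}; col 4 has {1,3}; box has {1,3,4}; main diagonal has {1,3,4} → only 2 remains.

2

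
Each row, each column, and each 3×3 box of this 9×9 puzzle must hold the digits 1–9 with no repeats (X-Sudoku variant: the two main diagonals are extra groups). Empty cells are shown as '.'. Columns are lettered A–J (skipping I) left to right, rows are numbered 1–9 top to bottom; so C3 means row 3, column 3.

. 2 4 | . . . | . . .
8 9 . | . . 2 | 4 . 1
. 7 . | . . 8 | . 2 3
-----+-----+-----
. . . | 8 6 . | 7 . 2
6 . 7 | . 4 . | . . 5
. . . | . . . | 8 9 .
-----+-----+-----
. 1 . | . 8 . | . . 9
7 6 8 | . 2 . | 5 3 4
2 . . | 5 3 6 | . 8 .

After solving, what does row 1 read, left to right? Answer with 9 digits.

124397658

G3 = 9: row 3 has {2,3,7,8}; col 7 has {4,5,7,8}; box has {1,2,3,4}; anti-diagonal has {2,4,6} → only 9 remains.
H5 = 1: row 5 has {4,5,6,7}; col 8 has {2,3,8,9}; box has {2,5,7,8,9} → only 1 remains.
J6 = 6: row 6 has {8,9}; col 9 has {1,2,3,4,5,9}; box has {1,2,5,7,8,9} → only 6 remains.
B9 = 4: row 9 has {2,3,5,6,8}; col 2 has {1,2,6,7,9}; box has {1,2,6,7,8} → only 4 remains.
C9 = 9: row 9 has {2,3,4,5,6,8}; col 3 has {4,7,8}; box has {1,2,4,6,7,8} → only 9 remains.
G9 = 1: row 9 has {2,3,4,5,6,8,9}; col 7 has {4,5,7,8,9}; box has {3,4,5,8,9} → only 1 remains.
J9 = 7: row 9 has {1,2,3,4,5,6,8,9}; col 9 has {1,2,3,4,5,6,9}; box has {1,3,4,5,8,9}; main diagonal has {3,4,8,9} → only 7 remains.
G1 = 6: row 1 has {2,4}; col 7 has {1,4,5,7,8,9}; box has {1,2,3,4,9} → only 6 remains.
J1 = 8: row 1 has {2,4,6}; col 9 has {1,2,3,4,5,6,7,9}; box has {1,2,3,4,6,9}; anti-diagonal has {2,4,6,9} → only 8 remains.
H4 = 4: row 4 has {2,6,7,8}; col 8 has {1,2,3,8,9}; box has {1,2,5,6,7,8,9} → only 4 remains.
G5 = 3: row 5 has {1,4,5,6,7}; col 7 has {1,4,5,6,7,8,9}; box has {1,2,4,5,6,7,8,9} → only 3 remains.
G7 = 2: row 7 has {1,8,9}; col 7 has {1,3,4,5,6,7,8,9}; box has {1,3,4,5,7,8,9}; main diagonal has {3,4,7,8,9} → only 2 remains.
H7 = 6: row 7 has {1,2,8,9}; col 8 has {1,2,3,4,8,9}; box has {1,2,3,4,5,7,8,9} → only 6 remains.
B5 = 8: row 5 has {1,3,4,5,6,7}; col 2 has {1,2,4,6,7,9}; box has {6,7} → only 8 remains.
F5 = 9: row 5 has {1,3,4,5,6,7,8}; col 6 has {2,6,8}; box has {4,6,8} → only 9 remains.
F8 = 1: row 8 has {2,3,4,5,6,7,8}; col 6 has {2,6,8,9}; box has {2,3,5,6,8} → only 1 remains.
D5 = 2: row 5 has {1,3,4,5,6,7,8,9}; col 4 has {5,8}; box has {4,6,8,9} → only 2 remains.
F6 = 5: row 6 has {6,8,9}; col 6 has {1,2,6,8,9}; box has {2,4,6,8,9}; main diagonal has {2,3,4,7,8,9} → only 5 remains.
D8 = 9: row 8 has {1,2,3,4,5,6,7,8}; col 4 has {2,5,8}; box has {1,2,3,5,6,8} → only 9 remains.
A1 = 1: row 1 has {2,4,6,8}; col 1 has {2,6,7,8}; box has {2,4,7,8,9}; main diagonal has {2,3,4,5,7,8,9} → only 1 remains.
A3 = 5: row 3 has {2,3,7,8,9}; col 1 has {1,2,6,7,8}; box has {1,2,4,7,8,9} → only 5 remains.
C3 = 6: row 3 has {2,3,5,7,8,9}; col 3 has {4,7,8,9}; box has {1,2,4,5,7,8,9}; main diagonal has {1,2,3,4,5,7,8,9} → only 6 remains.
E3 = 1: row 3 has {2,3,5,6,7,8,9}; col 5 has {2,3,4,6,8}; box has {2,8} → only 1 remains.
F4 = 3: row 4 has {2,4,6,7,8}; col 6 has {1,2,5,6,8,9}; box has {2,4,5,6,8,9}; anti-diagonal has {2,4,6,8,9} → only 3 remains.
B6 = 3: row 6 has {5,6,8,9}; col 2 has {1,2,4,6,7,8,9}; box has {6,7,8} → only 3 remains.
E6 = 7: row 6 has {3,5,6,8,9}; col 5 has {1,2,3,4,6,8}; box has {2,3,4,5,6,8,9} → only 7 remains.
A7 = 3: row 7 has {1,2,6,8,9}; col 1 has {1,2,5,6,7,8}; box has {1,2,4,6,7,8,9} → only 3 remains.
C7 = 5: row 7 has {1,2,3,6,8,9}; col 3 has {4,6,7,8,9}; box has {1,2,3,4,6,7,8,9}; anti-diagonal has {2,3,4,6,8,9} → only 5 remains.
F1 = 7: row 1 has {1,2,4,6,8}; col 6 has {1,2,3,5,6,8,9}; box has {1,2,8} → only 7 remains.
H1 = 5: row 1 has {1,2,4,6,7,8}; col 8 has {1,2,3,4,6,8,9}; box has {1,2,3,4,6,8,9} → only 5 remains.
C2 = 3: row 2 has {1,2,4,8,9}; col 3 has {4,5,6,7,8,9}; box has {1,2,4,5,6,7,8,9} → only 3 remains.
D2 = 6: row 2 has {1,2,3,4,8,9}; col 4 has {2,5,8,9}; box has {1,2,7,8} → only 6 remains.
E2 = 5: row 2 has {1,2,3,4,6,8,9}; col 5 has {1,2,3,4,6,7,8}; box has {1,2,6,7,8} → only 5 remains.
H2 = 7: row 2 has {1,2,3,4,5,6,8,9}; col 8 has {1,2,3,4,5,6,8,9}; box has {1,2,3,4,5,6,8,9}; anti-diagonal has {2,3,4,5,6,8,9} → only 7 remains.
D3 = 4: row 3 has {1,2,3,5,6,7,8,9}; col 4 has {2,5,6,8,9}; box has {1,2,5,6,7,8} → only 4 remains.
A4 = 9: row 4 has {2,3,4,6,7,8}; col 1 has {1,2,3,5,6,7,8}; box has {3,6,7,8} → only 9 remains.
B4 = 5: row 4 has {2,3,4,6,7,8,9}; col 2 has {1,2,3,4,6,7,8,9}; box has {3,6,7,8,9} → only 5 remains.
C4 = 1: row 4 has {2,3,4,5,6,7,8,9}; col 3 has {3,4,5,6,7,8,9}; box has {3,5,6,7,8,9} → only 1 remains.
A6 = 4: row 6 has {3,5,6,7,8,9}; col 1 has {1,2,3,5,6,7,8,9}; box has {1,3,5,6,7,8,9} → only 4 remains.
C6 = 2: row 6 has {3,4,5,6,7,8,9}; col 3 has {1,3,4,5,6,7,8,9}; box has {1,3,4,5,6,7,8,9} → only 2 remains.
D6 = 1: row 6 has {2,3,4,5,6,7,8,9}; col 4 has {2,4,5,6,8,9}; box has {2,3,4,5,6,7,8,9}; anti-diagonal has {2,3,4,5,6,7,8,9} → only 1 remains.
D7 = 7: row 7 has {1,2,3,5,6,8,9}; col 4 has {1,2,4,5,6,8,9}; box has {1,2,3,5,6,8,9} → only 7 remains.
F7 = 4: row 7 has {1,2,3,5,6,7,8,9}; col 6 has {1,2,3,5,6,7,8,9}; box has {1,2,3,5,6,7,8,9} → only 4 remains.
D1 = 3: row 1 has {1,2,4,5,6,7,8}; col 4 has {1,2,4,5,6,7,8,9}; box has {1,2,4,5,6,7,8} → only 3 remains.
E1 = 9: row 1 has {1,2,3,4,5,6,7,8}; col 5 has {1,2,3,4,5,6,7,8}; box has {1,2,3,4,5,6,7,8} → only 9 remains.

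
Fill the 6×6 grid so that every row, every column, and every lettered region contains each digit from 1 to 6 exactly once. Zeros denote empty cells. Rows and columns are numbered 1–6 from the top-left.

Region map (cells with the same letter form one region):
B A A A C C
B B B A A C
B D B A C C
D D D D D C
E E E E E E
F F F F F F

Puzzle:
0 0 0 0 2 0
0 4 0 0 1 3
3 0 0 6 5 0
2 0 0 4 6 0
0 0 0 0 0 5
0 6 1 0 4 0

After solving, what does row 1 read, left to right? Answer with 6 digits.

r3c2 = 1: row 3 has {3,5,6}; col 2 has {4,6}; region has {2,4,6} → only 1 remains.
r3c3 = 2: row 3 has {1,3,5,6}; col 3 has {1}; region has {3,4} → only 2 remains.
r3c6 = 4: row 3 has {1,2,3,5,6}; col 6 has {3,5}; region has {2,3,5} → only 4 remains.
r4c6 = 1: row 4 has {2,4,6}; col 6 has {3,4,5}; region has {2,3,4,5} → only 1 remains.
r5c5 = 3: row 5 has {5}; col 5 has {1,2,4,5,6}; region has {5} → only 3 remains.
r6c1 = 5: row 6 has {1,4,6}; col 1 has {2,3}; region has {1,4,6} → only 5 remains.
r6c6 = 2: row 6 has {1,4,5,6}; col 6 has {1,3,4,5}; region has {1,4,5,6} → only 2 remains.
r1c6 = 6: row 1 has {2}; col 6 has {1,2,3,4,5}; region has {1,2,3,4,5} → only 6 remains.
r2c1 = 6: row 2 has {1,3,4}; col 1 has {2,3,5}; region has {2,3,4} → only 6 remains.
r2c3 = 5: row 2 has {1,3,4,6}; col 3 has {1,2}; region has {2,3,4,6} → only 5 remains.
r2c4 = 2: row 2 has {1,3,4,5,6}; col 4 has {4,6}; region has {1,6} → only 2 remains.
r4c3 = 3: row 4 has {1,2,4,6}; col 3 has {1,2,5}; region has {1,2,4,6} → only 3 remains.
r5c2 = 2: row 5 has {3,5}; col 2 has {1,4,6}; region has {3,5} → only 2 remains.
r5c4 = 1: row 5 has {2,3,5}; col 4 has {2,4,6}; region has {2,3,5} → only 1 remains.
r6c4 = 3: row 6 has {1,2,4,5,6}; col 4 has {1,2,4,6}; region has {1,2,4,5,6} → only 3 remains.
r1c1 = 1: row 1 has {2,6}; col 1 has {2,3,5,6}; region has {2,3,4,5,6} → only 1 remains.
r1c3 = 4: row 1 has {1,2,6}; col 3 has {1,2,3,5}; region has {1,2,6} → only 4 remains.
r1c4 = 5: row 1 has {1,2,4,6}; col 4 has {1,2,3,4,6}; region has {1,2,4,6} → only 5 remains.
r4c2 = 5: row 4 has {1,2,3,4,6}; col 2 has {1,2,4,6}; region has {1,2,3,4,6} → only 5 remains.
r5c1 = 4: row 5 has {1,2,3,5}; col 1 has {1,2,3,5,6}; region has {1,2,3,5} → only 4 remains.
r5c3 = 6: row 5 has {1,2,3,4,5}; col 3 has {1,2,3,4,5}; region has {1,2,3,4,5} → only 6 remains.
r1c2 = 3: row 1 has {1,2,4,5,6}; col 2 has {1,2,4,5,6}; region has {1,2,4,5,6} → only 3 remains.

134526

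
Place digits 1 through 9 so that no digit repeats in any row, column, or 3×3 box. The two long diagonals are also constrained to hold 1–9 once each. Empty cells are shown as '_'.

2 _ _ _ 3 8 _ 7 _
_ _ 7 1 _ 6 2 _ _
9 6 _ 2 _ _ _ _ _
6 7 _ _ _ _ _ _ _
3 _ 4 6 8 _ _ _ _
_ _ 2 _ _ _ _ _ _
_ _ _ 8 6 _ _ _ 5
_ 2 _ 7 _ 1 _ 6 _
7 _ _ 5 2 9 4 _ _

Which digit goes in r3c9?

8

r8c5 = 4 (sole candidate).
r7c6 = 3 (sole candidate).
r7c8 = 2 (hidden single in row 7).
r7c7 = 7 (hidden single in row 7).
r4c9 = 2 (hidden single in row 4).
r5c6 = 2 (hidden single in row 5).
r5c9 = 7 (hidden single in row 5).
r6c5 = 7 (hidden single in row 6).
r3c5 = 5 (sole candidate).
r2c5 = 9 (sole candidate).
r4c5 = 1 (sole candidate).
r1c4 = 4 (sole candidate).
r3c6 = 7 (sole candidate).
r9c3 = 6 (hidden single in row 9).
r2c1 = 8 (hidden single in box 1).
r8c1 = 5 (sole candidate).
r6c1 = 1 (sole candidate).
r7c1 = 4 (sole candidate).
r2c2 = 4 (hidden single in column 2).
r2c9 = 3 (sole candidate).
r3c7 = 1 (sole candidate).
r6c6 = 5 (sole candidate).
r7c3 = 9 (sole candidate).
r9c9 = 1 (sole candidate).
r1c9 = 6 (sole candidate).
r2c8 = 5 (sole candidate).
r3c3 = 3 (sole candidate).
r4c4 = 9 (sole candidate).
r4c6 = 4 (sole candidate).
r6c4 = 3 (sole candidate).
r7c2 = 1 (sole candidate).
r8c3 = 8 (sole candidate).
r8c9 = 9 (sole candidate).
r9c2 = 3 (sole candidate).
r9c8 = 8 (sole candidate).
r1c2 = 5 (sole candidate).
r1c3 = 1 (sole candidate).
r1c7 = 9 (sole candidate).
r3c8 = 4 (sole candidate).
r3c9 = 8: row 3 has {1,2,3,4,5,6,7,9}; col 9 has {1,2,3,5,6,7,9}; box has {1,2,3,4,5,6,7,9} → only 8 remains.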